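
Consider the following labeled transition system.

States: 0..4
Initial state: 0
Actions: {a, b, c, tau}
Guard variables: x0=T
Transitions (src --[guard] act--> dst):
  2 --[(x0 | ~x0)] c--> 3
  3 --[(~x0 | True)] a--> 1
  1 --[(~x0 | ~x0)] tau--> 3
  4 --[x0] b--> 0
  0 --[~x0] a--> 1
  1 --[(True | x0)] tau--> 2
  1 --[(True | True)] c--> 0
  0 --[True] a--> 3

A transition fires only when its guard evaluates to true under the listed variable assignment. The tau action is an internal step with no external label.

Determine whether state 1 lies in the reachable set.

Answer: REACHABLE

Working:
6 transition(s) survive guard evaluation.
Layer 0: {0}
Layer 1: {3}  total {0,3}
Layer 2: {1}  total {0,1,3}
Layer 3: {2}  total {0,1,2,3}
Reach set: {0,1,2,3}
witness 1: a·a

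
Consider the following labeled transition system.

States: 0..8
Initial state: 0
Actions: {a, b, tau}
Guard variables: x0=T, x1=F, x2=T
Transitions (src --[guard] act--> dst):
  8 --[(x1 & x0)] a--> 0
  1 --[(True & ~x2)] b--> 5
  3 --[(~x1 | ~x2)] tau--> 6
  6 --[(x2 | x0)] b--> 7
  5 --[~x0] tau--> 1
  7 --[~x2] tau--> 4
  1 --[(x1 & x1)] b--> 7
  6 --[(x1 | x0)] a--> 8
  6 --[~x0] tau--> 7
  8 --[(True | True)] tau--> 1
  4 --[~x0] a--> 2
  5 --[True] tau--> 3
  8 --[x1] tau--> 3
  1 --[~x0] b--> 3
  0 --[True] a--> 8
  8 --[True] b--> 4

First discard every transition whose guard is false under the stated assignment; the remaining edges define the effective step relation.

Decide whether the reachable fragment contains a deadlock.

R = {0,1,4,8}
  0: a→8  [1 exit(s)]
  1: ∅  [deadlock]
  4: ∅  [deadlock]
  8: b→4  tau→1  [2 exit(s)]
witness 1: a·tau

Answer: DEADLOCK at state 1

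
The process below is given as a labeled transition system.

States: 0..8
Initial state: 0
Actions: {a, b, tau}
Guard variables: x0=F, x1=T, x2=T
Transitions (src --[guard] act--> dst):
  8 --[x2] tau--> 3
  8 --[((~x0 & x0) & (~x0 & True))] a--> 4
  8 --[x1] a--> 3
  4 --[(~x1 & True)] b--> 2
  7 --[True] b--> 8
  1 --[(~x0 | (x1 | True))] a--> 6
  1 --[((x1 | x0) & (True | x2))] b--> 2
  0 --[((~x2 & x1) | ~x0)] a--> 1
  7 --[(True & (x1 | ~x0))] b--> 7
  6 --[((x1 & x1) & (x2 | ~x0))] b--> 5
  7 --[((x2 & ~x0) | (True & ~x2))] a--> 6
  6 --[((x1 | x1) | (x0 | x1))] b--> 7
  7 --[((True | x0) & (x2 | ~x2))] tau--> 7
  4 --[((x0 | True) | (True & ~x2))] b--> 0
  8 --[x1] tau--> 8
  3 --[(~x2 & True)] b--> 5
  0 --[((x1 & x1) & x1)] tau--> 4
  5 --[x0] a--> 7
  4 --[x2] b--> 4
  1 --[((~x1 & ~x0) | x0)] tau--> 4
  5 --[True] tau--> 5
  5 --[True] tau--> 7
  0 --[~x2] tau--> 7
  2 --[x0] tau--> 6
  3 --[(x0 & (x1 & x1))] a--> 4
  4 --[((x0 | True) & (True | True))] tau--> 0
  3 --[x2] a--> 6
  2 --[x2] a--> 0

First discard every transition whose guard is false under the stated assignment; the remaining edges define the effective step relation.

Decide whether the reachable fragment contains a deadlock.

Reachable = {0,1,2,3,4,5,6,7,8}
  0: a→1  tau→4  [deg 2]
  1: a→6  b→2  [deg 2]
  2: a→0  [deg 1]
  3: a→6  [deg 1]
  4: b→0  b→4  tau→0  [deg 3]
  5: tau→5  tau→7  [deg 2]
  6: b→5  b→7  [deg 2]
  7: a→6  b→7  b→8  tau→7  [deg 4]
  8: a→3  tau→3  tau→8  [deg 3]

Answer: DEADLOCK-FREE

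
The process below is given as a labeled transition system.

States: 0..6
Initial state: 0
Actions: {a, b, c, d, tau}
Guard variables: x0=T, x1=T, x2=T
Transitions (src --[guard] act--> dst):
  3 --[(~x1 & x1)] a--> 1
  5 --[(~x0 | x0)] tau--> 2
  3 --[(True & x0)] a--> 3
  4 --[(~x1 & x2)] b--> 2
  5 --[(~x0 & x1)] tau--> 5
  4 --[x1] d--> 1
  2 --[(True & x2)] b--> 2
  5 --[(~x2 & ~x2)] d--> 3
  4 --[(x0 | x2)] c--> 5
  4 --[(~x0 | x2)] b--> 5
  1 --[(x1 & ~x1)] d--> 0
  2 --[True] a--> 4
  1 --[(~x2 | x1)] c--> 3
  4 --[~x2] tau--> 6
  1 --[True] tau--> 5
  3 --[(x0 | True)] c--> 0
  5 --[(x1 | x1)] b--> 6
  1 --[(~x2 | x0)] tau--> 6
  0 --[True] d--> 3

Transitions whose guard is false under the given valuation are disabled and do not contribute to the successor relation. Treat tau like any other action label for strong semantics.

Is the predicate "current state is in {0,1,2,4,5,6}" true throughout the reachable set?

Safe = {0,1,2,4,5,6}
Reachable = {0,3}
  0: ok
  3: VIOLATES
witness against invariant: d → 3

Answer: INVARIANT VIOLATED at state 3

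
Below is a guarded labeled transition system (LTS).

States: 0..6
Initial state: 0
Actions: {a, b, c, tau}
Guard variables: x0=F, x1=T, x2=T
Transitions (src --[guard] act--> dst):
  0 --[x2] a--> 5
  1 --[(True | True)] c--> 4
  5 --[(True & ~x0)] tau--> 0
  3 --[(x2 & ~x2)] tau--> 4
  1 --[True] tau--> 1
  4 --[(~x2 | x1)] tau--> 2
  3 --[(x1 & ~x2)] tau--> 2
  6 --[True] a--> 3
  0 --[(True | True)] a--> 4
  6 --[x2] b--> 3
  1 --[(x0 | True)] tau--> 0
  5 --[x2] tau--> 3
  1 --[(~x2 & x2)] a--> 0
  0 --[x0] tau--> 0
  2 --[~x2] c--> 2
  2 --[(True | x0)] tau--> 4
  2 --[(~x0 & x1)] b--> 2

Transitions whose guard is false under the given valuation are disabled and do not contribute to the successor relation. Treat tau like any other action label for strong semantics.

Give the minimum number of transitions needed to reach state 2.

Answer: 2

Analysis:
Layered search for 2:
  Layer 0: {0}
  Layer 1: {4,5}
  Layer 2: {2,3}
depth(2)=2, e.g. a·tau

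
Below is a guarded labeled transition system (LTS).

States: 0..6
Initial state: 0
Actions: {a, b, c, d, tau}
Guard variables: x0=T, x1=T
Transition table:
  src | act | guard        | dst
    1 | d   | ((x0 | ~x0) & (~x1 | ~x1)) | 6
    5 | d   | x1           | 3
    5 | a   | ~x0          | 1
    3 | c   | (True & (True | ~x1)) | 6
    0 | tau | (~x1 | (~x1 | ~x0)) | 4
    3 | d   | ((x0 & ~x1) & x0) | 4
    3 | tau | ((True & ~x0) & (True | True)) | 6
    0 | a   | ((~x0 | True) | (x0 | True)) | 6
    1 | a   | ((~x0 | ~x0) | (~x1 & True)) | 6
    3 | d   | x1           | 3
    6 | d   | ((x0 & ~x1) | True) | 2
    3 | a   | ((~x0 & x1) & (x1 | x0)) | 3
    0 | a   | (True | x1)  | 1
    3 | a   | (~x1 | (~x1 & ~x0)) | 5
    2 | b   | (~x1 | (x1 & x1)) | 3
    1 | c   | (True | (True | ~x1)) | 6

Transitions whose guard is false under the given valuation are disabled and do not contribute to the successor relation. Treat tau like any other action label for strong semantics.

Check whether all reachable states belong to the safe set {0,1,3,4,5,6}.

Allowed set {0,1,3,4,5,6}
Reach set: {0,1,2,3,6}
  0: ok
  1: ok
  2: outside
  3: ok
  6: ok
witness against invariant: a·d → 2

Answer: INVARIANT VIOLATED at state 2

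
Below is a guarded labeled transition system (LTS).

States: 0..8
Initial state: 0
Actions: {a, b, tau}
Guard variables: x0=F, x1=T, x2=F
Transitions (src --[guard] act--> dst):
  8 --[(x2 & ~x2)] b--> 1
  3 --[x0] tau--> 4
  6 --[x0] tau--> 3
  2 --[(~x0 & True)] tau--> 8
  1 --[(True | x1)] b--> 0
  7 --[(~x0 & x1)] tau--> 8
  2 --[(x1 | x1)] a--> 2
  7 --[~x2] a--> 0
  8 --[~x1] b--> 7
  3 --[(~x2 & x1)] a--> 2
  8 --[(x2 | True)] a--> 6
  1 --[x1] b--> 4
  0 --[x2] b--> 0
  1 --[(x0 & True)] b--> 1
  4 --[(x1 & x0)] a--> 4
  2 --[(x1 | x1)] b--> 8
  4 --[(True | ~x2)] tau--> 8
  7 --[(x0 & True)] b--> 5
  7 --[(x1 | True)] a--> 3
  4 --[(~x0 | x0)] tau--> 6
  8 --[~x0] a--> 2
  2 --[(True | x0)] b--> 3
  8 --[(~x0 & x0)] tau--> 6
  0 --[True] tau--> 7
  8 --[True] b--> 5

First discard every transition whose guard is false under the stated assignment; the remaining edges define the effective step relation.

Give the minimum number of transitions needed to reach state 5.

BFS to 5:
  depth 0: {0}
  depth 1: {7}
  depth 2: {3,8}
  depth 3: {2,5,6}
depth(5)=3, e.g. tau·tau·b

Answer: 3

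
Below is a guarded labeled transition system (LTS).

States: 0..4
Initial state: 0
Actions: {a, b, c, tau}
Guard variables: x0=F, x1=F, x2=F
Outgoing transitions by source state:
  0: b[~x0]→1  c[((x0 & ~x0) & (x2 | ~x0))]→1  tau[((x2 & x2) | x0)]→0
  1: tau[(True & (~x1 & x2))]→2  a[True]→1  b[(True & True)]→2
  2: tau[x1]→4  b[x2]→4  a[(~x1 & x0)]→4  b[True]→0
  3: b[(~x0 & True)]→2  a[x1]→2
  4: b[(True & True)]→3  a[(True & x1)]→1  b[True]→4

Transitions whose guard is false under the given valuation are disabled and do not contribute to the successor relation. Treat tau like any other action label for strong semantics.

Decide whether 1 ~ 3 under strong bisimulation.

Compute ~ classes (split until stable):
  P[0] = {{0,1,2,3,4}}
  P[1] = {{0,2,3,4},{1}}
  P[2] = {{0},{1},{2,3,4}}
  P[3] = {{0},{1},{2},{3,4}}
  P[4] = {{0},{1},{2},{3},{4}}
Fixed point at round 5; 5 class(es).
class of 1: {1}; class of 3: {3}

Answer: NOT BISIMILAR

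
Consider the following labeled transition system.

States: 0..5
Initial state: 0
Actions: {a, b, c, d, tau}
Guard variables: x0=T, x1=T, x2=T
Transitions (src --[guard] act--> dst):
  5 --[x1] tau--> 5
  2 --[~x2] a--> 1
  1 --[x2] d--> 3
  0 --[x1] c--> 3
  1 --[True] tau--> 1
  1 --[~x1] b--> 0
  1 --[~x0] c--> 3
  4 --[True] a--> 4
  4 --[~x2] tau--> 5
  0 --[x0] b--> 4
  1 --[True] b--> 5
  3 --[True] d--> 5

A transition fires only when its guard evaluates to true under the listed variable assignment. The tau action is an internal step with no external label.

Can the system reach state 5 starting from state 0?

8 transition(s) survive guard evaluation.
L0 = {0}
L1 = {3,4}  cumulative {0,3,4}
L2 = {5}  cumulative {0,3,4,5}
Reachable = {0,3,4,5}
witness 5: c·d

Answer: REACHABLE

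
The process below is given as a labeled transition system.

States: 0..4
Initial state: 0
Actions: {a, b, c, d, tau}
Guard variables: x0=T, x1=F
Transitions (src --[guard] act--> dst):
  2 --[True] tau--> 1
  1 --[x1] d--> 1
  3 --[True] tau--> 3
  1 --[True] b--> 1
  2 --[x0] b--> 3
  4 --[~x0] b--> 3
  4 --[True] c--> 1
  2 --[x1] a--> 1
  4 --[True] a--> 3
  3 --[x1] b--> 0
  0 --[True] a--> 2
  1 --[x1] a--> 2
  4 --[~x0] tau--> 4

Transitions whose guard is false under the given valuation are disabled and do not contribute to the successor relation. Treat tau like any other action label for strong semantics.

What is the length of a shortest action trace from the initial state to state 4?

BFS to 4:
  L0 = {0}
  L1 = {2}
  L2 = {1,3}
4 never appears.

Answer: UNREACHABLE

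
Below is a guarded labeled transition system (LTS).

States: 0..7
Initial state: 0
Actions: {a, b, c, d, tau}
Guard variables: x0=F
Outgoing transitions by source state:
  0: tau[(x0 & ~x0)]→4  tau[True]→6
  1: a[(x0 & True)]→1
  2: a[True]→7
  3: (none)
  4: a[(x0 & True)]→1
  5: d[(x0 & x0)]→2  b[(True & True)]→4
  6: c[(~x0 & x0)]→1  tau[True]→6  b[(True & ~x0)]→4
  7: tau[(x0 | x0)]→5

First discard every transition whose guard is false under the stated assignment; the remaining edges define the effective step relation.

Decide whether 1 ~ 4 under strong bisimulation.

Answer: BISIMILAR

Working:
Compute ~ classes (split until stable):
  P[0] = {{0,1,2,3,4,5,6,7}}
  P[1] = {{0},{1,3,4,7},{2},{5},{6}}
5 equivalence class(es) (converged in 2)
class of 1: {1,3,4,7}; class of 4: {1,3,4,7}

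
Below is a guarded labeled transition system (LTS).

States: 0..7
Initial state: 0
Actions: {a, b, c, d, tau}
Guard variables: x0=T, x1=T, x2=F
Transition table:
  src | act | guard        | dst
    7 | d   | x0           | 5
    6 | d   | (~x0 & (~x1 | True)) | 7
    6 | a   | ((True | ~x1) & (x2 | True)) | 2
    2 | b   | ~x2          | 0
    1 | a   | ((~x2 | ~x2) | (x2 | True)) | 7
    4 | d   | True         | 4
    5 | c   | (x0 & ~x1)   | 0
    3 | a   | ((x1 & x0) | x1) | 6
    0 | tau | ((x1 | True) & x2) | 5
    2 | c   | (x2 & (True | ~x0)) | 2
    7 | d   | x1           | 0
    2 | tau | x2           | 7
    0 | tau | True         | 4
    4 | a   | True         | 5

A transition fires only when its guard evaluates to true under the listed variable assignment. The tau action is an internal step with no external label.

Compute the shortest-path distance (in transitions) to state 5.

Answer: 2

Analysis:
Layered search for 5:
  Layer 0: {0}
  Layer 1: {4}
  Layer 2: {5}
first hit 5 at d=2 via tau·a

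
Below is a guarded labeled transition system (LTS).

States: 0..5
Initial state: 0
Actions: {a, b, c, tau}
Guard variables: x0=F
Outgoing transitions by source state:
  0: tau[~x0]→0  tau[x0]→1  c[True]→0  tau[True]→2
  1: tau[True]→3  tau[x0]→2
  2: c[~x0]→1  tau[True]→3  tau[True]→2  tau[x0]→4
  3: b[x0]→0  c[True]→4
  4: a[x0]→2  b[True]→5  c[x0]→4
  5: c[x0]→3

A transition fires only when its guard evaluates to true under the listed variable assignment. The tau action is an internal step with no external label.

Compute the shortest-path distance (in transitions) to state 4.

BFS to 4:
  depth 0: {0}
  depth 1: {2}
  depth 2: {1,3}
  depth 3: {4}
depth(4)=3, e.g. tau·tau·c

Answer: 3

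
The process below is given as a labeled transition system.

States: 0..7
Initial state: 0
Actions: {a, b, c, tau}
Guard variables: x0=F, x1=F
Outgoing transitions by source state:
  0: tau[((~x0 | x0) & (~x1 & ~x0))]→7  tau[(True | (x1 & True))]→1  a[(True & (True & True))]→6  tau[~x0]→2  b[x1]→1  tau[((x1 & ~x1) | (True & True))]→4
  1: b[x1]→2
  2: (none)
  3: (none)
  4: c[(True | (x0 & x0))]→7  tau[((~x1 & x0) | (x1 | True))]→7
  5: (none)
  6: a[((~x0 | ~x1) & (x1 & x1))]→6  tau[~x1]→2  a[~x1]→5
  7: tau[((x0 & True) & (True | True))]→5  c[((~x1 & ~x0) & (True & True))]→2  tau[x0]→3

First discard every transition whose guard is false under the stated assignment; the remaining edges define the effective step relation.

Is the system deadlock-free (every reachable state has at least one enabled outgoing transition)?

Reachable = {0,1,2,4,5,6,7}
  0: a→6  tau→1  tau→2  tau→4  tau→7  [deg 5]
  1: ∅  [no exit]
  2: ∅  [no exit]
  4: c→7  tau→7  [deg 2]
  5: ∅  [no exit]
  6: a→5  tau→2  [deg 2]
  7: c→2  [deg 1]
trace reaching 1: tau

Answer: DEADLOCK at state 1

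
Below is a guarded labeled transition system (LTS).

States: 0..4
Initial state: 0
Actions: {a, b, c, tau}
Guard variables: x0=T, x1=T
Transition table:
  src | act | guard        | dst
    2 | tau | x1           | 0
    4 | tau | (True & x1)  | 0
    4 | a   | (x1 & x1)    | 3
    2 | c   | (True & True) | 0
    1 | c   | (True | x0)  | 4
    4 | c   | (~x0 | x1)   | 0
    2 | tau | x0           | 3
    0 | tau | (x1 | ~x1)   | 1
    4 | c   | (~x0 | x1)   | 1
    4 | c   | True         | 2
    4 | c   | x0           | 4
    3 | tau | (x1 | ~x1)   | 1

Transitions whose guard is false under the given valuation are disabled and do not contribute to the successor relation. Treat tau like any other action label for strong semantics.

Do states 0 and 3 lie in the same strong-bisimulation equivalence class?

Answer: BISIMILAR

Trace:
Bisimulation quotient by refinement:
  π0 = {{0,1,2,3,4}}
  π1 = {{0,3},{1},{2},{4}}
Fixed point at round 2; 4 class(es).
[0]={0,3}  [3]={0,3}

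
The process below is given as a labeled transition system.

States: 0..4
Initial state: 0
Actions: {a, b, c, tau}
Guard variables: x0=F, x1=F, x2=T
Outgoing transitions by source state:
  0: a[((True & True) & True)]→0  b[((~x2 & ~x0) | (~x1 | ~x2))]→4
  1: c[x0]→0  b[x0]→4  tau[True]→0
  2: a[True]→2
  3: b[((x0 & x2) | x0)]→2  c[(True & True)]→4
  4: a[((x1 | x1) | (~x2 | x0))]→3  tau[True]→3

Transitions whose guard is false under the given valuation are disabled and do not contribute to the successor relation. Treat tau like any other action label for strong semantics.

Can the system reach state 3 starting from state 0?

Answer: REACHABLE

Trace:
6 transition(s) survive guard evaluation.
depth 0: {0}
depth 1: {4}  now seen {0,4}
depth 2: {3}  now seen {0,3,4}
Reachable = {0,3,4}
trace reaching 3: b·tau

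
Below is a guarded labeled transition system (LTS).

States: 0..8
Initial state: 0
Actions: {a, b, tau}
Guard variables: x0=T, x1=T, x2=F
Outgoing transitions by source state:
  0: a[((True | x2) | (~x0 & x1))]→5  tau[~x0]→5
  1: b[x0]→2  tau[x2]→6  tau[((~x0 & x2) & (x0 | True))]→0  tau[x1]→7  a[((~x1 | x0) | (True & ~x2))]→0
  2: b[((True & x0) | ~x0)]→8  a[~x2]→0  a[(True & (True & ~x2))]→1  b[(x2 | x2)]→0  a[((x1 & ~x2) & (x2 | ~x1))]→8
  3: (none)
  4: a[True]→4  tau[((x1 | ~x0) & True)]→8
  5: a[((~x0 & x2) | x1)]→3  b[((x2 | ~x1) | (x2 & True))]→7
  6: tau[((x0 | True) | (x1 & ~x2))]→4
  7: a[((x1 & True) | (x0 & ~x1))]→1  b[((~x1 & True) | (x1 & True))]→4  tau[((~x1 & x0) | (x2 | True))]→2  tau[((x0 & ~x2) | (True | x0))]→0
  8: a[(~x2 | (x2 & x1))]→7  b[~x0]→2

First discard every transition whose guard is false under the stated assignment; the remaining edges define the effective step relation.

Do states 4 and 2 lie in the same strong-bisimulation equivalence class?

Answer: NOT BISIMILAR

Analysis:
Compute ~ classes (split until stable):
  π0 = {{0,1,2,3,4,5,6,7,8}}
  π1 = {{0,5,8},{1,7},{2},{3},{4},{6}}
  π2 = {{0},{1},{2},{3},{4},{5},{6},{7},{8}}
9 equivalence class(es) (converged in 3)
[4]={4}  [2]={2}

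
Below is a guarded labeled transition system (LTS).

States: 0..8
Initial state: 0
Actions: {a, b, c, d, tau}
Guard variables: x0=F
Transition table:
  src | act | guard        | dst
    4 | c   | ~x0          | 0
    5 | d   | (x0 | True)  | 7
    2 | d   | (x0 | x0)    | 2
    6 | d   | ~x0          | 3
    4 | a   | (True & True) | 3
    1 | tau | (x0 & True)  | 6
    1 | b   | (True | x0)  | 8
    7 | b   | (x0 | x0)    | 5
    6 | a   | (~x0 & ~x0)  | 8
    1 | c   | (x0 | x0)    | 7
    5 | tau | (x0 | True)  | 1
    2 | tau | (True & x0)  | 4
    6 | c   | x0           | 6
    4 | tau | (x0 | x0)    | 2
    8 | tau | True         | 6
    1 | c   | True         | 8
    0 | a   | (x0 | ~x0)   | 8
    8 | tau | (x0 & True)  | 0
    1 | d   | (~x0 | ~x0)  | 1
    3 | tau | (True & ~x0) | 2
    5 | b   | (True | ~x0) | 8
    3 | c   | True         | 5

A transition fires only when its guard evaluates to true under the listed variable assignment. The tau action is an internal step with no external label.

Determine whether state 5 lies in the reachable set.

Guard filter leaves 14 enabled edge(s).
L0 = {0}
L1 = {8}  total {0,8}
L2 = {6}  total {0,6,8}
L3 = {3}  total {0,3,6,8}
L4 = {2,5}  total {0,2,3,5,6,8}
L5 = {1,7}  total {0,1,2,3,5,6,7,8}
Reachable = {0,1,2,3,5,6,7,8}
trace reaching 5: a·tau·d·c

Answer: REACHABLE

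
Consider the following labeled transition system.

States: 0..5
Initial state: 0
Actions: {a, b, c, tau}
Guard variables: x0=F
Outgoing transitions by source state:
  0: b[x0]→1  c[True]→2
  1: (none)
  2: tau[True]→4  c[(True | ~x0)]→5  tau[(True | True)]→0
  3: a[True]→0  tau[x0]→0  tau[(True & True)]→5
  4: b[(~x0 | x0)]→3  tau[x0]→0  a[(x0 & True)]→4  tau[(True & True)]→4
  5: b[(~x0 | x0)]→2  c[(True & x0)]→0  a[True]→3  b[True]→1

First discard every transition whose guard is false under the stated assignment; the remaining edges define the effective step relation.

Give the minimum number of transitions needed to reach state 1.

Answer: 3

Analysis:
BFS to 1:
  Layer 0: {0}
  Layer 1: {2}
  Layer 2: {4,5}
  Layer 3: {1,3}
1 enters at depth 3; path c·c·b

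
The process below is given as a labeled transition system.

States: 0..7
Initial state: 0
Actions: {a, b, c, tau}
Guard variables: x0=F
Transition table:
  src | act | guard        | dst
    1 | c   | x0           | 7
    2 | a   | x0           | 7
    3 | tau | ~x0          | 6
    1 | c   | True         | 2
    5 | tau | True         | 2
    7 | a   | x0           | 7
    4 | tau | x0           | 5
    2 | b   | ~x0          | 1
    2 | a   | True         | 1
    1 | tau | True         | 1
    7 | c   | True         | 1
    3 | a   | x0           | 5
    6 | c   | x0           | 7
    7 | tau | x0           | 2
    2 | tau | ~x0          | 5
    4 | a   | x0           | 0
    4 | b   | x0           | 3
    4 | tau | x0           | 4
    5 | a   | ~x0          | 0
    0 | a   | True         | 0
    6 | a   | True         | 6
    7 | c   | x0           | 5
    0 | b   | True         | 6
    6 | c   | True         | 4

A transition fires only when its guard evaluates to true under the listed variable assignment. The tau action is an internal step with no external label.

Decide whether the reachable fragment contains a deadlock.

Reach set: {0,4,6}
  0: a→0  b→6  [deg 2]
  4: ∅  [STUCK]
  6: a→6  c→4  [deg 2]
witness 4: b·c

Answer: DEADLOCK at state 4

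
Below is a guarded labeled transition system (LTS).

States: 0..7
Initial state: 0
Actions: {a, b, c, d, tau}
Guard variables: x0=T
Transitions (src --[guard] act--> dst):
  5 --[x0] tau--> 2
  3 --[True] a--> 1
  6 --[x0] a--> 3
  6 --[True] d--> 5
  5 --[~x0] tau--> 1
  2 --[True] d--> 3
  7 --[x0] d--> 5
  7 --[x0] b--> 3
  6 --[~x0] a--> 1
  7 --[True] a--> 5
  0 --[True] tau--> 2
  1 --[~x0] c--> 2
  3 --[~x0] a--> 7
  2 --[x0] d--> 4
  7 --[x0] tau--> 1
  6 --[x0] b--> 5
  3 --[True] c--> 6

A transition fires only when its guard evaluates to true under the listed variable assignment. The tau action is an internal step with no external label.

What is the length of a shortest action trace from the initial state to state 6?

Answer: 3

Analysis:
Breadth-first toward 6:
  L0 = {0}
  L1 = {2}
  L2 = {3,4}
  L3 = {1,6}
depth(6)=3, e.g. tau·d·c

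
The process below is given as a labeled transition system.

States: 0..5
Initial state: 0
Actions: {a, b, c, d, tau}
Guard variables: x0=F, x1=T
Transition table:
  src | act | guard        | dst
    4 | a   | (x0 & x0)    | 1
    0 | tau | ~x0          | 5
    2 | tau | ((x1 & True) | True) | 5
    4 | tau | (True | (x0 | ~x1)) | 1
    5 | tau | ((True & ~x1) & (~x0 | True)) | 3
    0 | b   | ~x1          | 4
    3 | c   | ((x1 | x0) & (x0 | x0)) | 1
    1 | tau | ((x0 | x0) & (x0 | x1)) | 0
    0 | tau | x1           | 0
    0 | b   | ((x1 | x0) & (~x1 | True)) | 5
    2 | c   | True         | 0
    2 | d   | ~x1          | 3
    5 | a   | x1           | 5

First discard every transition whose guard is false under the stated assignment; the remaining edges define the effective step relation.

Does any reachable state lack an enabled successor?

Reachable = {0,5}
  0: b→5  tau→0  tau→5  [3 out]
  5: a→5  [1 out]

Answer: DEADLOCK-FREE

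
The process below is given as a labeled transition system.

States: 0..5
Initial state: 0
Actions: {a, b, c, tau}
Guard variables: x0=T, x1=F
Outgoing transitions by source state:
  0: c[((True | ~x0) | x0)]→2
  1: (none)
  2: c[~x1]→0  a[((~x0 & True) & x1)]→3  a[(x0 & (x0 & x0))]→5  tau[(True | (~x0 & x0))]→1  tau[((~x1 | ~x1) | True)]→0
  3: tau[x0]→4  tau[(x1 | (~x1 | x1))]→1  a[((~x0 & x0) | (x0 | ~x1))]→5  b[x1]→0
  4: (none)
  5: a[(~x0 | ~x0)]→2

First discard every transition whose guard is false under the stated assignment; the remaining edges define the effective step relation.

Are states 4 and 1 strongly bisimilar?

Answer: BISIMILAR

Working:
Refine partition for ~:
  round 0: {{0,1,2,3,4,5}}
  round 1: {{0},{1,4,5},{2},{3}}
Fixed point at round 2; 4 class(es).
4∈{1,4,5}, 1∈{1,4,5}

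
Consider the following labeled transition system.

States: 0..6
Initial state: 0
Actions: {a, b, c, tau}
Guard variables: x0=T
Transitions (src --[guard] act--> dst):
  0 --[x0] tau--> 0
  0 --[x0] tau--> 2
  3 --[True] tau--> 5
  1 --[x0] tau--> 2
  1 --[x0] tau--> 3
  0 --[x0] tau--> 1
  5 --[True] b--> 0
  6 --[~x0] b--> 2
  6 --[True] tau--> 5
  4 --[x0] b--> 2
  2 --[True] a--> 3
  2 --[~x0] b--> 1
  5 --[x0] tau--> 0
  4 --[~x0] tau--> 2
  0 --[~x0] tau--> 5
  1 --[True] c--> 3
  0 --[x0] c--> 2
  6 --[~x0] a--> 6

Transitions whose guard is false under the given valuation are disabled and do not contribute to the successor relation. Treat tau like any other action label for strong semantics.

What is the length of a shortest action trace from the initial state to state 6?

Layered search for 6:
  L0 = {0}
  L1 = {1,2}
  L2 = {3}
  L3 = {5}
6 never appears.

Answer: UNREACHABLE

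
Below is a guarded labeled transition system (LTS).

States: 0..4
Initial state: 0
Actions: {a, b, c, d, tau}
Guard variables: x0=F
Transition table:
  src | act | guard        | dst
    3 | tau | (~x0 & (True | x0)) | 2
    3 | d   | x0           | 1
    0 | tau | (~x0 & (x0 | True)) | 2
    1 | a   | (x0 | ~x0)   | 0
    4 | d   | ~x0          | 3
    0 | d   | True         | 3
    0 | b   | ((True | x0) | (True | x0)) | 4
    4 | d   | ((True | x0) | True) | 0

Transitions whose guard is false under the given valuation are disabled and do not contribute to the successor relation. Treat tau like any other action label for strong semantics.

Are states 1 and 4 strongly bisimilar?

Answer: NOT BISIMILAR

Analysis:
Bisimulation quotient by refinement:
  round 0: {{0,1,2,3,4}}
  round 1: {{0},{1},{2},{3},{4}}
Fixed point at round 2; 5 class(es).
class of 1: {1}; class of 4: {4}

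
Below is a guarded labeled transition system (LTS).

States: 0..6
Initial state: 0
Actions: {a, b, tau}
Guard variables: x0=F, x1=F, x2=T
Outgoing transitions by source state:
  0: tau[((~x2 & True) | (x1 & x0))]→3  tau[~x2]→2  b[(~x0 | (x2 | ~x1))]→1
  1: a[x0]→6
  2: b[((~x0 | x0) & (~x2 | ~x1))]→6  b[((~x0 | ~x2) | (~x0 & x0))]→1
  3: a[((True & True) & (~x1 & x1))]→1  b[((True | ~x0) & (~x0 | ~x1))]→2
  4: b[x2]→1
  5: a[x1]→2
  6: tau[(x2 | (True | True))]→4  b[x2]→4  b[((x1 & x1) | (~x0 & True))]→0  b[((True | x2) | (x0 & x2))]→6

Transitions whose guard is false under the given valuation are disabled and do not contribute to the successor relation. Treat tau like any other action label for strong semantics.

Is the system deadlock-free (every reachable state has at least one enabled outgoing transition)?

Answer: DEADLOCK at state 1

Trace:
Reach set: {0,1}
  0: b→1  [1 exit(s)]
  1: ∅  [deadlock]
Path to 1: b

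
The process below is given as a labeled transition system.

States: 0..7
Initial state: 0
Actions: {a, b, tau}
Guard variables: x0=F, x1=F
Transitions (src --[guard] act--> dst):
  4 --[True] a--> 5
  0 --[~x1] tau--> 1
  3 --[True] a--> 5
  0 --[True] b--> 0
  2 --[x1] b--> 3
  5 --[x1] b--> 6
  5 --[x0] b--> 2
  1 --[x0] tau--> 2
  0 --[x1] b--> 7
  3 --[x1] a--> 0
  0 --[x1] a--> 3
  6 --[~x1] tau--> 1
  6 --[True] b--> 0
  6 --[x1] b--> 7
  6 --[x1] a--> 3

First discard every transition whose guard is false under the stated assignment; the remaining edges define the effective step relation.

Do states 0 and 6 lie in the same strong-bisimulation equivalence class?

Answer: BISIMILAR

Working:
Bisimulation quotient by refinement:
  round 0: {{0,1,2,3,4,5,6,7}}
  round 1: {{0,6},{1,2,5,7},{3,4}}
stable after 2 split(s): 3 block(s)
[0]={0,6}  [6]={0,6}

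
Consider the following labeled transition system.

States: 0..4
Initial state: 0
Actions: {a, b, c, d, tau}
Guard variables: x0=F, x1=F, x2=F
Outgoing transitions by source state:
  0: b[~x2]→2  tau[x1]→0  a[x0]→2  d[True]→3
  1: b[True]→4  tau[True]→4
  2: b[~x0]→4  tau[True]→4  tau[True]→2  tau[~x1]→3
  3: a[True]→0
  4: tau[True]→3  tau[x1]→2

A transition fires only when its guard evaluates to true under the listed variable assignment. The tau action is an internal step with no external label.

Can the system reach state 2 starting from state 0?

Guard filter leaves 10 enabled edge(s).
Layer 0: {0}
Layer 1: {2,3}  now seen {0,2,3}
Layer 2: {4}  now seen {0,2,3,4}
R = {0,2,3,4}
witness 2: b

Answer: REACHABLE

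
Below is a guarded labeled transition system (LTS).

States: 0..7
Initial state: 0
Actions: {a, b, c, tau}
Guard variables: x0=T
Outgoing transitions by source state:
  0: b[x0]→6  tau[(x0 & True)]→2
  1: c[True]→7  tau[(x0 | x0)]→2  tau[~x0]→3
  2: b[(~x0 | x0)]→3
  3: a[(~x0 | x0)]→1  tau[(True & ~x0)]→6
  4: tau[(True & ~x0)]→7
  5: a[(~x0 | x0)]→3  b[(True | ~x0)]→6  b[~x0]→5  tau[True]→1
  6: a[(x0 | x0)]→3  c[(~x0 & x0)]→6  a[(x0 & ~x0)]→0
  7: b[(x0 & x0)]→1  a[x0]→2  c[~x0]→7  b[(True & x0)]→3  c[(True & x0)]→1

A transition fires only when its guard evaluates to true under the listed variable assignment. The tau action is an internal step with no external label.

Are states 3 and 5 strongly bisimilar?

Answer: NOT BISIMILAR

Trace:
Bisimulation quotient by refinement:
  P[0] = {{0,1,2,3,4,5,6,7}}
  P[1] = {{0},{1},{2},{3,6},{4},{5},{7}}
  P[2] = {{0},{1},{2},{3},{4},{5},{6},{7}}
Fixed point at round 3; 8 class(es).
3∈{3}, 5∈{5}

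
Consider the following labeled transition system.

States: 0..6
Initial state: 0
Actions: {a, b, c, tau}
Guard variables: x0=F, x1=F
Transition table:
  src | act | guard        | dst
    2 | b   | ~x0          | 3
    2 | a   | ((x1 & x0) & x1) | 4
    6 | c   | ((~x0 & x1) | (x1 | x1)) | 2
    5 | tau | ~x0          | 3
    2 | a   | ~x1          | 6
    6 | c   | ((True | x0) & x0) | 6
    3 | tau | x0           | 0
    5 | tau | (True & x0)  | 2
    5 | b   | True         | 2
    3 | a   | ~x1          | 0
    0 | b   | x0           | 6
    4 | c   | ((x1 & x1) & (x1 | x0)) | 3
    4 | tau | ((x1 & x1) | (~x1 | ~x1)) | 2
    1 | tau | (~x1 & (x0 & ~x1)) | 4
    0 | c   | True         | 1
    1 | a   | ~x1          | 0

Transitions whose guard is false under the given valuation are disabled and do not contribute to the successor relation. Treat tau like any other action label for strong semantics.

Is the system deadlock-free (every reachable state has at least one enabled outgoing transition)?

Answer: DEADLOCK-FREE

Analysis:
Reach set: {0,1}
  0: c→1  [deg 1]
  1: a→0  [deg 1]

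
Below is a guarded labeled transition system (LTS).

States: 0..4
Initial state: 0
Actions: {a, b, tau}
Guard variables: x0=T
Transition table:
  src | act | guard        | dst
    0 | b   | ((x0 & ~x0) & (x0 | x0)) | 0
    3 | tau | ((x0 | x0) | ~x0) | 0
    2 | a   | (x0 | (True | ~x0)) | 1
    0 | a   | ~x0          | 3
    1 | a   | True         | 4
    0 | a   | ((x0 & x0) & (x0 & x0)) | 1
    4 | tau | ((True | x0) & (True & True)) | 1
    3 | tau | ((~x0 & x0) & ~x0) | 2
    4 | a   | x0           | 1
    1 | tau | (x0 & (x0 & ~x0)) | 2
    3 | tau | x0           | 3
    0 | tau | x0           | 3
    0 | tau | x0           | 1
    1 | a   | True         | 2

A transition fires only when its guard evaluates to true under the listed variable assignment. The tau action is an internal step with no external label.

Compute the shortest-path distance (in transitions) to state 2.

Answer: 2

Trace:
Breadth-first toward 2:
  Layer 0: {0}
  Layer 1: {1,3}
  Layer 2: {2,4}
depth(2)=2, e.g. a·a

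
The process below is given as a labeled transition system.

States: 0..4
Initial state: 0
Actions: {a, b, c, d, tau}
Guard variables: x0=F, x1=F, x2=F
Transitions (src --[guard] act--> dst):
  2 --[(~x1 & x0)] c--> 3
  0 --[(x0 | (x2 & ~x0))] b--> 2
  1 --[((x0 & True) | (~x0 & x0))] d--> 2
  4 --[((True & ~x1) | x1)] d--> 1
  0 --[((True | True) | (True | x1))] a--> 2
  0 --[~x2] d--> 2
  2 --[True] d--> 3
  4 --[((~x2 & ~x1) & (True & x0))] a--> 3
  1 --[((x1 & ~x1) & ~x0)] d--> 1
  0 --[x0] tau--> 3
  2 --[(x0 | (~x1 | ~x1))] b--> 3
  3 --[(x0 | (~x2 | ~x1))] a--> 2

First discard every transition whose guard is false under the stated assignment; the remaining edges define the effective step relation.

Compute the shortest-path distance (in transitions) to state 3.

Answer: 2

Working:
Layered search for 3:
  depth 0: {0}
  depth 1: {2}
  depth 2: {3}
3 enters at depth 2; path a·b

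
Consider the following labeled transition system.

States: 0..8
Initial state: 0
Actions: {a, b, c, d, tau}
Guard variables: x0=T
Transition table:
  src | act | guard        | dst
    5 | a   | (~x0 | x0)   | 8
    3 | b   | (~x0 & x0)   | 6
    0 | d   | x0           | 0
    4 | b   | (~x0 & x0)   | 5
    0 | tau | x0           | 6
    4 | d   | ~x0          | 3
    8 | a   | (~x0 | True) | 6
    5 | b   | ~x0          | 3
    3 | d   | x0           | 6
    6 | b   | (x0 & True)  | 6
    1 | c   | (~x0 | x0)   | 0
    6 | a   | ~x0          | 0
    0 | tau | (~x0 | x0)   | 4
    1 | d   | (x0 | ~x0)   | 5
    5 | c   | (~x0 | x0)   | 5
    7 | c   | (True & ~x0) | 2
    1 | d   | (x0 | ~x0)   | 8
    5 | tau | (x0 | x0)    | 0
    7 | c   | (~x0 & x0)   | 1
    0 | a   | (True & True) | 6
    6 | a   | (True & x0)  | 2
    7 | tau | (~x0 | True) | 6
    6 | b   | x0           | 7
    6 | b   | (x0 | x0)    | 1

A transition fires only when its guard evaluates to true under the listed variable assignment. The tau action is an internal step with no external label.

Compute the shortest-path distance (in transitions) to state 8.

BFS to 8:
  depth 0: {0}
  depth 1: {4,6}
  depth 2: {1,2,7}
  depth 3: {5,8}
8 enters at depth 3; path a·b·d

Answer: 3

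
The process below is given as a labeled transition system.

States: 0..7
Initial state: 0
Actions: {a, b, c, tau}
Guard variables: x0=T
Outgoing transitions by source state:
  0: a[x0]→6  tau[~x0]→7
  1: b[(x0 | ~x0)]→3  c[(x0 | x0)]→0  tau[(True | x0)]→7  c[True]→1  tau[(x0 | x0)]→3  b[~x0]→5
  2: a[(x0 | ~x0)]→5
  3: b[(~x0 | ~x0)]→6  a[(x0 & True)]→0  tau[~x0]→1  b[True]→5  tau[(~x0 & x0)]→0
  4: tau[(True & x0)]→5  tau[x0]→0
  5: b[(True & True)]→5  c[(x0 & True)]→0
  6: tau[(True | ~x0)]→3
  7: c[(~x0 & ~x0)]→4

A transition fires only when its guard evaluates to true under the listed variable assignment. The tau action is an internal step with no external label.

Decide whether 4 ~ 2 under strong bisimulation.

Bisimulation quotient by refinement:
  round 0: {{0,1,2,3,4,5,6,7}}
  round 1: {{0,2},{1},{3},{4,6},{5},{7}}
  round 2: {{0},{1},{2},{3},{4},{5},{6},{7}}
8 equivalence class(es) (converged in 3)
[4]={4}  [2]={2}

Answer: NOT BISIMILAR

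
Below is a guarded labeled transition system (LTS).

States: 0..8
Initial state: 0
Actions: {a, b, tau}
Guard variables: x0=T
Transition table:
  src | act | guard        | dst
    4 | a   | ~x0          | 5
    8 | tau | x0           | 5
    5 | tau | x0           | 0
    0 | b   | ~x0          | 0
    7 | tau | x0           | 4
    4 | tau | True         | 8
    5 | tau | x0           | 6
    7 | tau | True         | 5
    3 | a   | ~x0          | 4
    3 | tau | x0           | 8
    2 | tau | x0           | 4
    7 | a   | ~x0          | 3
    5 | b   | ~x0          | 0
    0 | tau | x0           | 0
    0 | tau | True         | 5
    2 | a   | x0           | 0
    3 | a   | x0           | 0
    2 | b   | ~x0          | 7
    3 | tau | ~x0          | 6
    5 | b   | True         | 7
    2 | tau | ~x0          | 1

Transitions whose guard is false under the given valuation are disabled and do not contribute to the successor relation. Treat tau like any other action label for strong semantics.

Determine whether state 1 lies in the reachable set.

Answer: UNREACHABLE

Analysis:
After dropping false guards: 13 live edges.
L0 = {0}
L1 = {5}  total {0,5}
L2 = {6,7}  total {0,5,6,7}
L3 = {4}  total {0,4,5,6,7}
L4 = {8}  total {0,4,5,6,7,8}
R = {0,4,5,6,7,8}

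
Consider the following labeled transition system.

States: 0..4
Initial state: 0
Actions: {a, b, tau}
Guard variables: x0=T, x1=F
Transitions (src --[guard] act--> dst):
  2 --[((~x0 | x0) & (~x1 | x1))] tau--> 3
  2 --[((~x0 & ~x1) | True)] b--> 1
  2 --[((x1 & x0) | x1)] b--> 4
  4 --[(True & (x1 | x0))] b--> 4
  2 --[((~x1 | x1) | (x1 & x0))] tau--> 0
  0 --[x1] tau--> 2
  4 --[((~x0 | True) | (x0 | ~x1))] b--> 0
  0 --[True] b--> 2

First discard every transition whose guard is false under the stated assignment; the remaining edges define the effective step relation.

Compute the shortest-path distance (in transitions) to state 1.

Breadth-first toward 1:
  L0 = {0}
  L1 = {2}
  L2 = {1,3}
1 enters at depth 2; path b·b

Answer: 2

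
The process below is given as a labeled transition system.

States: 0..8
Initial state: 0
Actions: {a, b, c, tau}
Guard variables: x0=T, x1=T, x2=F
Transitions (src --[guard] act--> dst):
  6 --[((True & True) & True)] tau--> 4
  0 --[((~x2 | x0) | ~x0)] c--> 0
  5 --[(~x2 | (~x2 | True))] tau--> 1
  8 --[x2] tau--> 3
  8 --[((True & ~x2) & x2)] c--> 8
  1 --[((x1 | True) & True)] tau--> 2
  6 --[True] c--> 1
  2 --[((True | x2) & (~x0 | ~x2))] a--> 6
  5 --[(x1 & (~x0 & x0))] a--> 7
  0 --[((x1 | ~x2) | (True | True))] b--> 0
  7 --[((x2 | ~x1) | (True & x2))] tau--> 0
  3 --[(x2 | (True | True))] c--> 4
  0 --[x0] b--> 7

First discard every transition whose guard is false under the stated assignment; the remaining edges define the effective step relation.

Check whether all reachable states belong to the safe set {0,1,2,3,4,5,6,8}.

Inv-set: {0,1,2,3,4,5,6,8}
Reachable = {0,7}
  0: ok
  7: VIOLATES
witness against invariant: b → 7

Answer: INVARIANT VIOLATED at state 7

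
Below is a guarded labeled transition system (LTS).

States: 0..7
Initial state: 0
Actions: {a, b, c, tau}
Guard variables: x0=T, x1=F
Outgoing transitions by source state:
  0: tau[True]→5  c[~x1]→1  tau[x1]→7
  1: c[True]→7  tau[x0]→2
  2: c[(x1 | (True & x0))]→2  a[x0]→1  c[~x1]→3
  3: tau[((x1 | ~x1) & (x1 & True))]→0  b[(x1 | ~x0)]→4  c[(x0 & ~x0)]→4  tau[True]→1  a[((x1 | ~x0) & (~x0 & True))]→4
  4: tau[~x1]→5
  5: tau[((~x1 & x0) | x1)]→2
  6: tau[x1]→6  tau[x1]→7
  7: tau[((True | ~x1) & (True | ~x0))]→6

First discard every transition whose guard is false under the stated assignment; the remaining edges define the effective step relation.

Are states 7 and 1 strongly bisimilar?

Refine partition for ~:
  π0 = {{0,1,2,3,4,5,6,7}}
  π1 = {{0,1},{2},{3,4,5,7},{6}}
  π2 = {{0},{1},{2},{3},{4},{5},{6},{7}}
8 equivalence class(es) (converged in 3)
[7]={7}  [1]={1}

Answer: NOT BISIMILAR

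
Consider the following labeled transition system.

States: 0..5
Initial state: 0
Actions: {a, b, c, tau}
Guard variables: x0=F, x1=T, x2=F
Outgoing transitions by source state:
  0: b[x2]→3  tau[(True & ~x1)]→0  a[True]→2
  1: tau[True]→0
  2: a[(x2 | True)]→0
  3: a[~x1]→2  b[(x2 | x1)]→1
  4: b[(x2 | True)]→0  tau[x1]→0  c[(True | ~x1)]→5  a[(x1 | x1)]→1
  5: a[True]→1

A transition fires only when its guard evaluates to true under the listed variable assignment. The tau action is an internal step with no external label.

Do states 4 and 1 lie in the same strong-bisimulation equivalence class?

Refine partition for ~:
  round 0: {{0,1,2,3,4,5}}
  round 1: {{0,2,5},{1},{3},{4}}
  round 2: {{0,2},{1},{3},{4},{5}}
stable after 3 split(s): 5 block(s)
[4]={4}  [1]={1}

Answer: NOT BISIMILAR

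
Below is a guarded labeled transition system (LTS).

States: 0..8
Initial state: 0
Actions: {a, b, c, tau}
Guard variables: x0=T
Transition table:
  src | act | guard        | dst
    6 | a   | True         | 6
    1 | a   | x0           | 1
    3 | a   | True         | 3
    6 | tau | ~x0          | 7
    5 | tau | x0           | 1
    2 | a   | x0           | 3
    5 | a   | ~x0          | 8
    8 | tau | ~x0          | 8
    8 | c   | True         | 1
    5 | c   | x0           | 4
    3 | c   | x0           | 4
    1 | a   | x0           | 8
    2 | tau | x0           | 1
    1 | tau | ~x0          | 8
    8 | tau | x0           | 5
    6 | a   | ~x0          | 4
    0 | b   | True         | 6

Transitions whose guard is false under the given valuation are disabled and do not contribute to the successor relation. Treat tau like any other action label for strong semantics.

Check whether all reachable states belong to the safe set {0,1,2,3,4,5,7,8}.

Answer: INVARIANT VIOLATED at state 6

Analysis:
Safe = {0,1,2,3,4,5,7,8}
R = {0,6}
  0: ✓
  6: ✗ unsafe
reach 6 via b — violates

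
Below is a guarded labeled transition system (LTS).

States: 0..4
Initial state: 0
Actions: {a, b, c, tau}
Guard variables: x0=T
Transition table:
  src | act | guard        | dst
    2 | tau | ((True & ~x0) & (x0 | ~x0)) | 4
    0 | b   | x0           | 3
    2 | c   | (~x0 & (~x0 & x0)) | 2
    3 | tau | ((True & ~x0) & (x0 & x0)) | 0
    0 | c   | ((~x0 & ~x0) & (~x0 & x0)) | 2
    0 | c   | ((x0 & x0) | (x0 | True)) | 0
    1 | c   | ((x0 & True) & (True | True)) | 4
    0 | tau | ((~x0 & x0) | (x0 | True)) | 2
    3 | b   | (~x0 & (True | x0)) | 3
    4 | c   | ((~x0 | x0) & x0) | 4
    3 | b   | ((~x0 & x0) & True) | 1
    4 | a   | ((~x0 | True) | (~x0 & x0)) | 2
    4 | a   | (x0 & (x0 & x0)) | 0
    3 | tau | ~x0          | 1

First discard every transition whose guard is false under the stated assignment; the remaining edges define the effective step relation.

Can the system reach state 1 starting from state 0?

Guard filter leaves 7 enabled edge(s).
depth 0: {0}
depth 1: {2,3}  total {0,2,3}
R = {0,2,3}

Answer: UNREACHABLE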